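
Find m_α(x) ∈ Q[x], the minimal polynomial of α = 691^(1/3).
m_α(x) = x^3 - 691

α satisfies α^3 = 691, so x^3 - 691 annihilates α. By the rational root test, a rational root p/q (in lowest terms) of x^3 - 691 would satisfy p^3 = 691 q^3, forcing q = 1 and p^3 = 691; but 691 is not a perfect cube, contradiction. A monic cubic over Q with no rational root is irreducible (any nontrivial factorization would include a linear factor). Hence x^3 - 691 is the minimal polynomial of α, and in particular [Q(α):Q] = 3.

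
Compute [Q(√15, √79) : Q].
[Q(√15, √79) : Q] = 4

[Q(√15):Q] = 2 (min poly x^2 - 15, irreducible since 15 is squarefree > 1). For the top step, suppose √79 ∈ Q(√15), say √79 = c + d√15 with c, d ∈ Q. Squaring: 79 = c^2 + 15d^2 + 2cd√15. Since √15 ∉ Q this forces 2cd = 0. If d = 0 then √79 = c ∈ Q, contradicting 79 squarefree > 1. If c = 0 then 79 = 15d^2, so 15·79 = (15d)^2 is a perfect square in Q — but 15·79 = 1185 is not a perfect square (since 15 and 79 are distinct squarefree integers). Contradiction. Hence √79 ∉ Q(√15), so x^2 - 79 stays irreducible over Q(√15) and [Q(√15, √79) : Q(√15)] = 2. By the tower law, [Q(√15, √79) : Q] = 2 · 2 = 4.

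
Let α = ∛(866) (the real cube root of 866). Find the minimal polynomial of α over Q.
m_α(x) = x^3 - 866

α satisfies α^3 = 866, so x^3 - 866 annihilates α. By the rational root test, a rational root p/q (in lowest terms) of x^3 - 866 would satisfy p^3 = 866 q^3, forcing q = 1 and p^3 = 866; but 866 is not a perfect cube, contradiction. A monic cubic over Q with no rational root is irreducible (any nontrivial factorization would include a linear factor). Hence x^3 - 866 is the minimal polynomial of α, and in particular [Q(α):Q] = 3.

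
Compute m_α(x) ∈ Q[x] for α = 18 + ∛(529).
m_α(x) = x^3 - 54x^2 + 972x - 6361

Set β = α - 18 = ∛(529), so β^3 = 529. Then (α - 18)^3 - 529 = 0, i.e. α is a root of g(x) = (x - 18)^3 - 529 = x^3 - 54x^2 + 972x - 6361. Since g(x) = h(x - 18) where h(x) = x^3 - 529, and h is irreducible over Q (because 529 is not a perfect cube, so h has no rational root, and a monic cubic with no rational root is irreducible), g is also irreducible (irreducibility is preserved under the substitution x → x - 18). Hence m_α(x) = x^3 - 54x^2 + 972x - 6361.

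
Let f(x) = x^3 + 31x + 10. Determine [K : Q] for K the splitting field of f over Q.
[K : Q] = 6

By the rational root test, any rational root of the monic integer polynomial f(x) = x^3 + 31x + 10 must be an integer dividing the constant term 10, i.e. one of ±{1, 2, 5, 10}. Evaluating: f(1) = 42, f(-1) = -22, f(2) = 80, f(-2) = -60, f(5) = 290, f(-5) = -270, f(10) = 1320, f(-10) = -1300; none is 0, so f has no rational root and is therefore irreducible over Q (a cubic with no linear factor over a field is irreducible). For an irreducible cubic, the Galois group is A_3 or S_3 according as the discriminant disc(f) = -4a^3 - 27b^2 = -4·(31)^3 - 27·(10)^2 = -121864 is or is not a square in Q. Here disc(f) = -121864 is not a perfect square in Q, so the Galois group of f over Q is not contained in A_3 and must be all of S_3. The splitting field has degree |S_3| = 6 over Q, so [K : Q] = 6.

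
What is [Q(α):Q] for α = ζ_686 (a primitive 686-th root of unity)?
[Q(α):Q] = 294

The minimal polynomial of ζ_686 over Q is the 686-th cyclotomic polynomial Φ_686(x), which is irreducible over Q and has degree φ(686) = 294. Hence [Q(α):Q] = φ(686) = 294.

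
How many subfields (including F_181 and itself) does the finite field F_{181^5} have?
F_{181^5} has 2 subfields

The subfields of F_{p^n} are exactly the fields F_{p^d} for d | n (each is the fixed field of the unique index-d subgroup of Gal(F_{p^n}/F_p) ≅ Z/nZ). The divisors of n = 5 are {1, 5}, giving 2 subfields: F_{181^1}, F_{181^5}.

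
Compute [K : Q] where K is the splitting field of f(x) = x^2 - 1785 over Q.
[K : Q] = 2

f(x) = x^2 - 1785 factors as (x - √1785)(x + √1785). The splitting field is K = Q(√1785). Since 1785 is squarefree and > 1, it is not a perfect square, so x^2 - 1785 is irreducible over Q and [Q(√1785) : Q] = 2. Hence [K : Q] = 2.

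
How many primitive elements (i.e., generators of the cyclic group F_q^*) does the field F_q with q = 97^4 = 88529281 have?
There are φ(88529280) = 20213760 primitive elements

F_q^* is cyclic of order q - 1 = 88529280. A cyclic group of order m has exactly φ(m) generators. Here m = 88529280 = 2^7 · 3 · 5 · 7^2 · 941, so the number of primitive elements is φ(88529280) = 20213760.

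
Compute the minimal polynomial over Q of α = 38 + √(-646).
m_α(x) = x^2 - 76x + 2090

From α - 38 = √(-646), squaring gives (α - 38)^2 = -646, i.e. α^2 - 76α + 1444 = -646, so α^2 - 76α + 2090 = 0. The discriminant of x^2 - 76x + 2090 is (-76)^2 - 4·(2090) = 5776 - 8360 = -2584, and 4·(-646) is not a perfect square in Q since -646 is squarefree and ≠ 1. Hence x^2 - 76x + 2090 is irreducible over Q and is the minimal polynomial of α.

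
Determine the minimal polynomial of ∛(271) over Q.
m_α(x) = x^3 - 271

α satisfies α^3 = 271, so x^3 - 271 annihilates α. By the rational root test, a rational root p/q (in lowest terms) of x^3 - 271 would satisfy p^3 = 271 q^3, forcing q = 1 and p^3 = 271; but 271 is not a perfect cube, contradiction. A monic cubic over Q with no rational root is irreducible (any nontrivial factorization would include a linear factor). Hence x^3 - 271 is the minimal polynomial of α, and in particular [Q(α):Q] = 3.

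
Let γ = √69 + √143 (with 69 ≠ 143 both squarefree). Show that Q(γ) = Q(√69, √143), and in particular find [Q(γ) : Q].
[Q(γ) : Q] = 4 (equivalently, Q(γ) = Q(√69, √143))

Obviously Q(γ) ⊆ Q(√69, √143), and [Q(√69, √143):Q] = 4 (since 69, 143 are distinct squarefree integers > 1 with 9867 not a perfect square). To show equality we compute the minimal polynomial of γ. From γ = √69 + √143: γ^2 = 69 + 2√(9867) + 143 = 212 + 2√(9867), so γ^2 - 212 = 2√(9867); squaring, (γ^2 - 212)^2 = 4·9867, i.e. γ^4 - 424γ^2 + 44944 - 39468 = 0, i.e. γ^4 - 424γ^2 + 5476 = 0. So γ is a root of x^4 - 424x^2 + 5476. This polynomial is irreducible over Q: it has no rational root (each ±√69 ± √143 is irrational), and any factorization into two quadratics over Q would force √(9867) ∈ Q (pairing opposite roots) or √69, √143 ∈ Q (other pairings), all impossible. Hence [Q(γ):Q] = 4 = [Q(√69, √143):Q], so Q(γ) = Q(√69, √143).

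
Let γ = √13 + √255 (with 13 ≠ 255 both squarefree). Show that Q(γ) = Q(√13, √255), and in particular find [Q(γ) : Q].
[Q(γ) : Q] = 4 (equivalently, Q(γ) = Q(√13, √255))

Obviously Q(γ) ⊆ Q(√13, √255), and [Q(√13, √255):Q] = 4 (since 13, 255 are distinct squarefree integers > 1 with 3315 not a perfect square). To show equality we compute the minimal polynomial of γ. From γ = √13 + √255: γ^2 = 13 + 2√(3315) + 255 = 268 + 2√(3315), so γ^2 - 268 = 2√(3315); squaring, (γ^2 - 268)^2 = 4·3315, i.e. γ^4 - 536γ^2 + 71824 - 13260 = 0, i.e. γ^4 - 536γ^2 + 58564 = 0. So γ is a root of x^4 - 536x^2 + 58564. This polynomial is irreducible over Q: it has no rational root (each ±√13 ± √255 is irrational), and any factorization into two quadratics over Q would force √(3315) ∈ Q (pairing opposite roots) or √13, √255 ∈ Q (other pairings), all impossible. Hence [Q(γ):Q] = 4 = [Q(√13, √255):Q], so Q(γ) = Q(√13, √255).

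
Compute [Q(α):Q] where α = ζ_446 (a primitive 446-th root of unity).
[Q(α):Q] = 222

The minimal polynomial of ζ_446 over Q is the 446-th cyclotomic polynomial Φ_446(x), which is irreducible over Q and has degree φ(446) = 222. Hence [Q(α):Q] = φ(446) = 222.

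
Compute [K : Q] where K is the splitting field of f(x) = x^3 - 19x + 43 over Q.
[K : Q] = 6

By the rational root test, any rational root of the monic integer polynomial f(x) = x^3 - 19x + 43 must be an integer dividing the constant term 43, i.e. one of ±{1, 43}. Evaluating: f(1) = 25, f(-1) = 61, f(43) = 78733, f(-43) = -78647; none is 0, so f has no rational root and is therefore irreducible over Q (a cubic with no linear factor over a field is irreducible). For an irreducible cubic, the Galois group is A_3 or S_3 according as the discriminant disc(f) = -4a^3 - 27b^2 = -4·(-19)^3 - 27·(43)^2 = -22487 is or is not a square in Q. Here disc(f) = -22487 is not a perfect square in Q, so the Galois group of f over Q is not contained in A_3 and must be all of S_3. The splitting field has degree |S_3| = 6 over Q, so [K : Q] = 6.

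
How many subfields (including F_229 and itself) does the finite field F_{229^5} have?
F_{229^5} has 2 subfields

The subfields of F_{p^n} are exactly the fields F_{p^d} for d | n (each is the fixed field of the unique index-d subgroup of Gal(F_{p^n}/F_p) ≅ Z/nZ). The divisors of n = 5 are {1, 5}, giving 2 subfields: F_{229^1}, F_{229^5}.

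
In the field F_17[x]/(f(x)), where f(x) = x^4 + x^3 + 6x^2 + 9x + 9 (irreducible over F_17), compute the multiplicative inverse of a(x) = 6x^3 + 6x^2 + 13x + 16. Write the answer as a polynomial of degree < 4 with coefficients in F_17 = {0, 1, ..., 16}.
a(x)^(-1) ≡ 12x^3 + 3x^2 + 12x + 16 (mod f(x))

Since f is irreducible over F_17, F_17[x]/(f) is a field and a(x) ≠ 0 has an inverse. Apply the extended Euclidean algorithm to f(x) and a(x) in F_17[x]: f(x) = (3x)·a(x) + (x^2 + 12x + 9);  a(x) = (6x + 2)·(x^2 + 12x + 9) + (3x + 15);  (x^2 + 12x + 9) = (6x + 8)·(3x + 15) + (8). The last nonzero remainder is the constant 8 = gcd(f, a) in F_17. Back-substituting through the division chain expresses 8 = s(x)·a(x) + t(x)·f(x) with s(x) ≡ 11x^3 + 7x^2 + 11x + 9 (mod f), so (11x^3 + 7x^2 + 11x + 9)·a(x) ≡ 8 (mod f). Multiplying by 8^(-1) ≡ 15 in F_17 gives a(x)^(-1) ≡ 15·(11x^3 + 7x^2 + 11x + 9) ≡ 12x^3 + 3x^2 + 12x + 16 (mod f). Check: (6x^3 + 6x^2 + 13x + 16)·(12x^3 + 3x^2 + 12x + 16) = 4x^6 + 5x^5 + 8x^4 + 8x^3 + 11x^2 + 9x + 1 ≡ 1 (mod x^4 + x^3 + 6x^2 + 9x + 9).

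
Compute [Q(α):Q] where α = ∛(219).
[Q(α):Q] = 3

The minimal polynomial of α is x^3 - 219, irreducible over Q since 219 is not a perfect cube (so x^3 - 219 has no rational root). Hence [Q(α):Q] = deg(m_α) = 3.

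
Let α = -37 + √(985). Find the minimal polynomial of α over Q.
m_α(x) = x^2 + 74x + 384

From α + 37 = √(985), squaring gives (α + 37)^2 = 985, i.e. α^2 + 74α + 1369 = 985, so α^2 + 74α + 384 = 0. The discriminant of x^2 + 74x + 384 is (74)^2 - 4·(384) = 5476 - 1536 = 3940, and 4·(985) is not a perfect square in Q since 985 is squarefree and ≠ 1. Hence x^2 + 74x + 384 is irreducible over Q and is the minimal polynomial of α.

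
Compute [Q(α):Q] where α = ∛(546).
[Q(α):Q] = 3

The minimal polynomial of α is x^3 - 546, irreducible over Q since 546 is not a perfect cube (so x^3 - 546 has no rational root). Hence [Q(α):Q] = deg(m_α) = 3.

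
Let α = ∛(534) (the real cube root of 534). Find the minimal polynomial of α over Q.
m_α(x) = x^3 - 534

α satisfies α^3 = 534, so x^3 - 534 annihilates α. By the rational root test, a rational root p/q (in lowest terms) of x^3 - 534 would satisfy p^3 = 534 q^3, forcing q = 1 and p^3 = 534; but 534 is not a perfect cube, contradiction. A monic cubic over Q with no rational root is irreducible (any nontrivial factorization would include a linear factor). Hence x^3 - 534 is the minimal polynomial of α, and in particular [Q(α):Q] = 3.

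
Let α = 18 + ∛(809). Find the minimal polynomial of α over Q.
m_α(x) = x^3 - 54x^2 + 972x - 6641

Set β = α - 18 = ∛(809), so β^3 = 809. Then (α - 18)^3 - 809 = 0, i.e. α is a root of g(x) = (x - 18)^3 - 809 = x^3 - 54x^2 + 972x - 6641. Since g(x) = h(x - 18) where h(x) = x^3 - 809, and h is irreducible over Q (because 809 is not a perfect cube, so h has no rational root, and a monic cubic with no rational root is irreducible), g is also irreducible (irreducibility is preserved under the substitution x → x - 18). Hence m_α(x) = x^3 - 54x^2 + 972x - 6641.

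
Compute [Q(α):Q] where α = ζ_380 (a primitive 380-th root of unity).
[Q(α):Q] = 144

The minimal polynomial of ζ_380 over Q is the 380-th cyclotomic polynomial Φ_380(x), which is irreducible over Q and has degree φ(380) = 144. Hence [Q(α):Q] = φ(380) = 144.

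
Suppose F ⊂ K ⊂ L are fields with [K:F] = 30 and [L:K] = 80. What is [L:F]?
[L:F] = 2400

The tower law says that for any tower of field extensions F ⊂ K ⊂ L with finite degrees, [L:F] = [L:K] · [K:F]. Here this gives [L:F] = 80 · 30 = 2400.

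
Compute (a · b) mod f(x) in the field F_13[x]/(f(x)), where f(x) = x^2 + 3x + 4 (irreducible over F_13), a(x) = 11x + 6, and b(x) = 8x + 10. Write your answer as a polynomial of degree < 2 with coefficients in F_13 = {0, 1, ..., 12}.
a · b ≡ 11x + 7 (mod f(x))

Multiply in F_13[x]: a(x)·b(x) = (11x + 6)·(8x + 10) = 10x^2 + 2x + 8. This has degree ≥ 2, so divide by f(x) over F_13: 10x^2 + 2x + 8 = (10)·(x^2 + 3x + 4) + (11x + 7). Hence a·b ≡ 11x + 7 (mod f). (F_13[x]/(f) is a field with 13^2 = 169 elements since f is irreducible of degree 2.)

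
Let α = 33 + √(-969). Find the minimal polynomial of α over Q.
m_α(x) = x^2 - 66x + 2058

From α - 33 = √(-969), squaring gives (α - 33)^2 = -969, i.e. α^2 - 66α + 1089 = -969, so α^2 - 66α + 2058 = 0. The discriminant of x^2 - 66x + 2058 is (-66)^2 - 4·(2058) = 4356 - 8232 = -3876, and 4·(-969) is not a perfect square in Q since -969 is squarefree and ≠ 1. Hence x^2 - 66x + 2058 is irreducible over Q and is the minimal polynomial of α.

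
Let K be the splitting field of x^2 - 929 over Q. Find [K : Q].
[K : Q] = 2

f(x) = x^2 - 929 factors as (x - √929)(x + √929). The splitting field is K = Q(√929). Since 929 is squarefree and > 1, it is not a perfect square, so x^2 - 929 is irreducible over Q and [Q(√929) : Q] = 2. Hence [K : Q] = 2.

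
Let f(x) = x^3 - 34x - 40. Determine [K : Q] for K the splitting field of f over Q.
[K : Q] = 6

By the rational root test, any rational root of the monic integer polynomial f(x) = x^3 - 34x - 40 must be an integer dividing the constant term -40, i.e. one of ±{1, 2, 4, 5, 8, 10, 20, 40}. Evaluating: f(1) = -73, f(-1) = -7, f(2) = -100, f(-2) = 20, f(4) = -112, f(-4) = 32, f(5) = -85, f(-5) = 5, f(8) = 200, f(-8) = -280, f(10) = 620, f(-10) = -700, f(20) = 7280, f(-20) = -7360, f(40) = 62600, f(-40) = -62680; none is 0, so f has no rational root and is therefore irreducible over Q (a cubic with no linear factor over a field is irreducible). For an irreducible cubic, the Galois group is A_3 or S_3 according as the discriminant disc(f) = -4a^3 - 27b^2 = -4·(-34)^3 - 27·(-40)^2 = 114016 is or is not a square in Q. Here disc(f) = 114016 is not a perfect square in Q, so the Galois group of f over Q is not contained in A_3 and must be all of S_3. The splitting field has degree |S_3| = 6 over Q, so [K : Q] = 6.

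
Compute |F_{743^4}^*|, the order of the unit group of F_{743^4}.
|F_{743^4}^*| = 304758098400

F_{743^4} has 743^4 = 304758098401 elements; its multiplicative group consists of all nonzero elements, so |F_{743^4}^*| = 304758098401 - 1 = 304758098400. (It is cyclic since any finite subgroup of the multiplicative group of a field is cyclic.)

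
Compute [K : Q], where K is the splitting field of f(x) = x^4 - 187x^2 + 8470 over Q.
[K : Q] = 4

Solving the quadratic in x^2: x^2 = (187 ± √(187^2 - 4·8470))/2 = (187 ± √1089)/2 = (187 ± 33)/2, giving x^2 = 110 or x^2 = 77. So f(x) = (x^2 - 110)(x^2 - 77) and the roots of f are ±√110, ±√77. Hence the splitting field is K = Q(√110, √77). Since 110 and 77 are distinct squarefree integers > 1, their product 8470 is not a perfect square, so √77 ∉ Q(√110). By the tower law [K:Q] = [Q(√110,√77):Q(√110)] · [Q(√110):Q] = 2 · 2 = 4.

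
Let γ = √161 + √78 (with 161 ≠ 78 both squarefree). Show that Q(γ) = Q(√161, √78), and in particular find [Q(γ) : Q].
[Q(γ) : Q] = 4 (equivalently, Q(γ) = Q(√161, √78))

Obviously Q(γ) ⊆ Q(√161, √78), and [Q(√161, √78):Q] = 4 (since 161, 78 are distinct squarefree integers > 1 with 12558 not a perfect square). To show equality we compute the minimal polynomial of γ. From γ = √161 + √78: γ^2 = 161 + 2√(12558) + 78 = 239 + 2√(12558), so γ^2 - 239 = 2√(12558); squaring, (γ^2 - 239)^2 = 4·12558, i.e. γ^4 - 478γ^2 + 57121 - 50232 = 0, i.e. γ^4 - 478γ^2 + 6889 = 0. So γ is a root of x^4 - 478x^2 + 6889. This polynomial is irreducible over Q: it has no rational root (each ±√161 ± √78 is irrational), and any factorization into two quadratics over Q would force √(12558) ∈ Q (pairing opposite roots) or √161, √78 ∈ Q (other pairings), all impossible. Hence [Q(γ):Q] = 4 = [Q(√161, √78):Q], so Q(γ) = Q(√161, √78).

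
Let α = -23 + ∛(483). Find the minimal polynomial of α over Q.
m_α(x) = x^3 + 69x^2 + 1587x + 11684

Set β = α + 23 = ∛(483), so β^3 = 483. Then (α + 23)^3 - 483 = 0, i.e. α is a root of g(x) = (x + 23)^3 - 483 = x^3 + 69x^2 + 1587x + 11684. Since g(x) = h(x + 23) where h(x) = x^3 - 483, and h is irreducible over Q (because 483 is not a perfect cube, so h has no rational root, and a monic cubic with no rational root is irreducible), g is also irreducible (irreducibility is preserved under the substitution x → x + 23). Hence m_α(x) = x^3 + 69x^2 + 1587x + 11684.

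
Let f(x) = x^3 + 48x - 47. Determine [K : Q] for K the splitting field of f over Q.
[K : Q] = 6

By the rational root test, any rational root of the monic integer polynomial f(x) = x^3 + 48x - 47 must be an integer dividing the constant term -47, i.e. one of ±{1, 47}. Evaluating: f(1) = 2, f(-1) = -96, f(47) = 106032, f(-47) = -106126; none is 0, so f has no rational root and is therefore irreducible over Q (a cubic with no linear factor over a field is irreducible). For an irreducible cubic, the Galois group is A_3 or S_3 according as the discriminant disc(f) = -4a^3 - 27b^2 = -4·(48)^3 - 27·(-47)^2 = -502011 is or is not a square in Q. Here disc(f) = -502011 is not a perfect square in Q, so the Galois group of f over Q is not contained in A_3 and must be all of S_3. The splitting field has degree |S_3| = 6 over Q, so [K : Q] = 6.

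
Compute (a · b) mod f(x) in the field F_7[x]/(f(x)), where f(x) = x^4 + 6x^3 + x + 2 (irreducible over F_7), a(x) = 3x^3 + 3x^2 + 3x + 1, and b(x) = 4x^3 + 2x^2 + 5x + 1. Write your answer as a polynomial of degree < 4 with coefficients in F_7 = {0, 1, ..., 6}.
a · b ≡ 2x^3 + x^2 + 4x + 1 (mod f(x))

Multiply in F_7[x]: a(x)·b(x) = (3x^3 + 3x^2 + 3x + 1)·(4x^3 + 2x^2 + 5x + 1) = 5x^6 + 4x^5 + 5x^4 + 6x^2 + x + 1. This has degree ≥ 4, so divide by f(x) over F_7: 5x^6 + 4x^5 + 5x^4 + 6x^2 + x + 1 = (5x^2 + 2x)·(x^4 + 6x^3 + x + 2) + (2x^3 + x^2 + 4x + 1). Hence a·b ≡ 2x^3 + x^2 + 4x + 1 (mod f). (F_7[x]/(f) is a field with 7^4 = 2401 elements since f is irreducible of degree 4.)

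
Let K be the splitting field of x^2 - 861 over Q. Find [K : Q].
[K : Q] = 2

f(x) = x^2 - 861 factors as (x - √861)(x + √861). The splitting field is K = Q(√861). Since 861 is squarefree and > 1, it is not a perfect square, so x^2 - 861 is irreducible over Q and [Q(√861) : Q] = 2. Hence [K : Q] = 2.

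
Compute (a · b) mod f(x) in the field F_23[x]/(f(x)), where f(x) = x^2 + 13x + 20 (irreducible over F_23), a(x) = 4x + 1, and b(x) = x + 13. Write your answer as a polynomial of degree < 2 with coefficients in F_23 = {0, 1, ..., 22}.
a · b ≡ x + 2 (mod f(x))

Multiply in F_23[x]: a(x)·b(x) = (4x + 1)·(x + 13) = 4x^2 + 7x + 13. This has degree ≥ 2, so divide by f(x) over F_23: 4x^2 + 7x + 13 = (4)·(x^2 + 13x + 20) + (x + 2). Hence a·b ≡ x + 2 (mod f). (F_23[x]/(f) is a field with 23^2 = 529 elements since f is irreducible of degree 2.)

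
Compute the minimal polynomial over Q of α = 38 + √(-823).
m_α(x) = x^2 - 76x + 2267

From α - 38 = √(-823), squaring gives (α - 38)^2 = -823, i.e. α^2 - 76α + 1444 = -823, so α^2 - 76α + 2267 = 0. The discriminant of x^2 - 76x + 2267 is (-76)^2 - 4·(2267) = 5776 - 9068 = -3292, and 4·(-823) is not a perfect square in Q since -823 is squarefree and ≠ 1. Hence x^2 - 76x + 2267 is irreducible over Q and is the minimal polynomial of α.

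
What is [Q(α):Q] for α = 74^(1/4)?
[Q(α):Q] = 4

α is a root of x^4 - 74. By Eisenstein's criterion at the prime p = 2 (which divides the constant term 74 but p^2 = 4 does not, since 74 is squarefree), x^4 - 74 is irreducible over Q. Hence [Q(α):Q] = 4.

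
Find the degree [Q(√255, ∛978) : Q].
[Q(√255, ∛978) : Q] = 6

Let L = Q(√255, ∛978). Since Q(√255) ⊂ L and [Q(√255):Q] = 2, the tower law gives 2 | [L:Q]. Likewise Q(∛978) ⊂ L with [Q(∛978):Q] = 3 (because 978 is not a perfect cube), so 3 | [L:Q]. As gcd(2,3) = 1, [L:Q] is divisible by 6. Conversely L is generated over Q by √255 and ∛978, so [L:Q] ≤ 2·3 = 6. Therefore [Q(√255, ∛978) : Q] = 6.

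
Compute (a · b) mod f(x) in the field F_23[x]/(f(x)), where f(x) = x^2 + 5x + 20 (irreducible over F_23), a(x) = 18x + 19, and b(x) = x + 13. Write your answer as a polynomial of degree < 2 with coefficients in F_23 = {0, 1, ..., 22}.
a · b ≡ 2x + 2 (mod f(x))

Multiply in F_23[x]: a(x)·b(x) = (18x + 19)·(x + 13) = 18x^2 + 17. This has degree ≥ 2, so divide by f(x) over F_23: 18x^2 + 17 = (18)·(x^2 + 5x + 20) + (2x + 2). Hence a·b ≡ 2x + 2 (mod f). (F_23[x]/(f) is a field with 23^2 = 529 elements since f is irreducible of degree 2.)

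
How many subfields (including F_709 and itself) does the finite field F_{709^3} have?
F_{709^3} has 2 subfields

The subfields of F_{p^n} are exactly the fields F_{p^d} for d | n (each is the fixed field of the unique index-d subgroup of Gal(F_{p^n}/F_p) ≅ Z/nZ). The divisors of n = 3 are {1, 3}, giving 2 subfields: F_{709^1}, F_{709^3}.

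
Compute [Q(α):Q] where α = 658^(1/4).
[Q(α):Q] = 4

α is a root of x^4 - 658. By Eisenstein's criterion at the prime p = 2 (which divides the constant term 658 but p^2 = 4 does not, since 658 is squarefree), x^4 - 658 is irreducible over Q. Hence [Q(α):Q] = 4.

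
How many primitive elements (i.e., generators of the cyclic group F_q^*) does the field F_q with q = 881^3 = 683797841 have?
There are φ(683797840) = 235560960 primitive elements

F_q^* is cyclic of order q - 1 = 683797840. A cyclic group of order m has exactly φ(m) generators. Here m = 683797840 = 2^4 · 5 · 11 · 19 · 40897, so the number of primitive elements is φ(683797840) = 235560960.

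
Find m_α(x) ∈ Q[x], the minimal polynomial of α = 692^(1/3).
m_α(x) = x^3 - 692

α satisfies α^3 = 692, so x^3 - 692 annihilates α. By the rational root test, a rational root p/q (in lowest terms) of x^3 - 692 would satisfy p^3 = 692 q^3, forcing q = 1 and p^3 = 692; but 692 is not a perfect cube, contradiction. A monic cubic over Q with no rational root is irreducible (any nontrivial factorization would include a linear factor). Hence x^3 - 692 is the minimal polynomial of α, and in particular [Q(α):Q] = 3.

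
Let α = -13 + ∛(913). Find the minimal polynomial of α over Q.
m_α(x) = x^3 + 39x^2 + 507x + 1284

Set β = α + 13 = ∛(913), so β^3 = 913. Then (α + 13)^3 - 913 = 0, i.e. α is a root of g(x) = (x + 13)^3 - 913 = x^3 + 39x^2 + 507x + 1284. Since g(x) = h(x + 13) where h(x) = x^3 - 913, and h is irreducible over Q (because 913 is not a perfect cube, so h has no rational root, and a monic cubic with no rational root is irreducible), g is also irreducible (irreducibility is preserved under the substitution x → x + 13). Hence m_α(x) = x^3 + 39x^2 + 507x + 1284.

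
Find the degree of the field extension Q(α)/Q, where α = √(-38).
[Q(α):Q] = 2

[Q(α):Q] equals the degree of the minimal polynomial of α. Here α^2 = -38 and x^2 + 38 is irreducible (d = -38 is squarefree, ≠ 1, hence not a square), so deg(m_α) = 2. Thus [Q(α):Q] = 2.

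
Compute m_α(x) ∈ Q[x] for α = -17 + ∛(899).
m_α(x) = x^3 + 51x^2 + 867x + 4014

Set β = α + 17 = ∛(899), so β^3 = 899. Then (α + 17)^3 - 899 = 0, i.e. α is a root of g(x) = (x + 17)^3 - 899 = x^3 + 51x^2 + 867x + 4014. Since g(x) = h(x + 17) where h(x) = x^3 - 899, and h is irreducible over Q (because 899 is not a perfect cube, so h has no rational root, and a monic cubic with no rational root is irreducible), g is also irreducible (irreducibility is preserved under the substitution x → x + 17). Hence m_α(x) = x^3 + 51x^2 + 867x + 4014.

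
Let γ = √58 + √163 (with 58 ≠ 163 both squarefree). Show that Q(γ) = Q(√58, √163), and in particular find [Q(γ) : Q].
[Q(γ) : Q] = 4 (equivalently, Q(γ) = Q(√58, √163))

Obviously Q(γ) ⊆ Q(√58, √163), and [Q(√58, √163):Q] = 4 (since 58, 163 are distinct squarefree integers > 1 with 9454 not a perfect square). To show equality we compute the minimal polynomial of γ. From γ = √58 + √163: γ^2 = 58 + 2√(9454) + 163 = 221 + 2√(9454), so γ^2 - 221 = 2√(9454); squaring, (γ^2 - 221)^2 = 4·9454, i.e. γ^4 - 442γ^2 + 48841 - 37816 = 0, i.e. γ^4 - 442γ^2 + 11025 = 0. So γ is a root of x^4 - 442x^2 + 11025. This polynomial is irreducible over Q: it has no rational root (each ±√58 ± √163 is irrational), and any factorization into two quadratics over Q would force √(9454) ∈ Q (pairing opposite roots) or √58, √163 ∈ Q (other pairings), all impossible. Hence [Q(γ):Q] = 4 = [Q(√58, √163):Q], so Q(γ) = Q(√58, √163).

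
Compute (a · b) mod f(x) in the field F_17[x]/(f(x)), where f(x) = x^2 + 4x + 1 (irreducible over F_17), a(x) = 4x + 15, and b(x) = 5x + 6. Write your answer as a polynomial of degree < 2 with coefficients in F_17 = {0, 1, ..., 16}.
a · b ≡ 2x + 2 (mod f(x))

Multiply in F_17[x]: a(x)·b(x) = (4x + 15)·(5x + 6) = 3x^2 + 14x + 5. This has degree ≥ 2, so divide by f(x) over F_17: 3x^2 + 14x + 5 = (3)·(x^2 + 4x + 1) + (2x + 2). Hence a·b ≡ 2x + 2 (mod f). (F_17[x]/(f) is a field with 17^2 = 289 elements since f is irreducible of degree 2.)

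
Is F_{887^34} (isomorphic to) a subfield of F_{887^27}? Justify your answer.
No: F_{887^34} is not a subfield of F_{887^27}

F_{p^m} embeds in F_{p^n} iff m | n. Here 34 ∤ 27 (since 27 = 0·34 + 27 with remainder 27 ≠ 0), so F_{887^34} is not a subfield of F_{887^27}. Equivalently: if it were, the tower law would give 34 = [F_{887^34}:F_887] dividing [F_{887^27}:F_887] = 27, contradiction.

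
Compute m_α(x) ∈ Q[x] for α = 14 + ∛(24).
m_α(x) = x^3 - 42x^2 + 588x - 2768

Set β = α - 14 = ∛(24), so β^3 = 24. Then (α - 14)^3 - 24 = 0, i.e. α is a root of g(x) = (x - 14)^3 - 24 = x^3 - 42x^2 + 588x - 2768. Since g(x) = h(x - 14) where h(x) = x^3 - 24, and h is irreducible over Q (because 24 is not a perfect cube, so h has no rational root, and a monic cubic with no rational root is irreducible), g is also irreducible (irreducibility is preserved under the substitution x → x - 14). Hence m_α(x) = x^3 - 42x^2 + 588x - 2768.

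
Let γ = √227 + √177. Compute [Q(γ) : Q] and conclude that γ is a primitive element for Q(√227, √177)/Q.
[Q(γ) : Q] = 4 (equivalently, Q(γ) = Q(√227, √177))

Obviously Q(γ) ⊆ Q(√227, √177), and [Q(√227, √177):Q] = 4 (since 227, 177 are distinct squarefree integers > 1 with 40179 not a perfect square). To show equality we compute the minimal polynomial of γ. From γ = √227 + √177: γ^2 = 227 + 2√(40179) + 177 = 404 + 2√(40179), so γ^2 - 404 = 2√(40179); squaring, (γ^2 - 404)^2 = 4·40179, i.e. γ^4 - 808γ^2 + 163216 - 160716 = 0, i.e. γ^4 - 808γ^2 + 2500 = 0. So γ is a root of x^4 - 808x^2 + 2500. This polynomial is irreducible over Q: it has no rational root (each ±√227 ± √177 is irrational), and any factorization into two quadratics over Q would force √(40179) ∈ Q (pairing opposite roots) or √227, √177 ∈ Q (other pairings), all impossible. Hence [Q(γ):Q] = 4 = [Q(√227, √177):Q], so Q(γ) = Q(√227, √177).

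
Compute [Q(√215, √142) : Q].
[Q(√215, √142) : Q] = 4

[Q(√215):Q] = 2 (min poly x^2 - 215, irreducible since 215 is squarefree > 1). For the top step, suppose √142 ∈ Q(√215), say √142 = c + d√215 with c, d ∈ Q. Squaring: 142 = c^2 + 215d^2 + 2cd√215. Since √215 ∉ Q this forces 2cd = 0. If d = 0 then √142 = c ∈ Q, contradicting 142 squarefree > 1. If c = 0 then 142 = 215d^2, so 215·142 = (215d)^2 is a perfect square in Q — but 215·142 = 30530 is not a perfect square (since 215 and 142 are distinct squarefree integers). Contradiction. Hence √142 ∉ Q(√215), so x^2 - 142 stays irreducible over Q(√215) and [Q(√215, √142) : Q(√215)] = 2. By the tower law, [Q(√215, √142) : Q] = 2 · 2 = 4.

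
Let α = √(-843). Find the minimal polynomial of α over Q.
m_α(x) = x^2 + 843

α satisfies α^2 + 843 = 0, so x^2 + 843 annihilates α. Since d = -843 is squarefree and ≠ 1, it is not a perfect square in Q, so x^2 + 843 has no rational root and is therefore irreducible over Q (a degree-2 polynomial over a field is irreducible iff it has no root). Hence m_α(x) = x^2 + 843.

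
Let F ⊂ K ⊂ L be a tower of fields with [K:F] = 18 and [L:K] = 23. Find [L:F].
[L:F] = 414

The tower law says that for any tower of field extensions F ⊂ K ⊂ L with finite degrees, [L:F] = [L:K] · [K:F]. Here this gives [L:F] = 23 · 18 = 414.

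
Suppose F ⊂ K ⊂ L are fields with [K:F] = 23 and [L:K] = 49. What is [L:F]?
[L:F] = 1127

The tower law says that for any tower of field extensions F ⊂ K ⊂ L with finite degrees, [L:F] = [L:K] · [K:F]. Here this gives [L:F] = 49 · 23 = 1127.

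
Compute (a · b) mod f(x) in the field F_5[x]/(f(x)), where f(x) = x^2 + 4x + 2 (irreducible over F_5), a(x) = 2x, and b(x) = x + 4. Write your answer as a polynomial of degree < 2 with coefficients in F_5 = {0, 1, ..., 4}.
a · b ≡ 1 (mod f(x))

Multiply in F_5[x]: a(x)·b(x) = (2x)·(x + 4) = 2x^2 + 3x. This has degree ≥ 2, so divide by f(x) over F_5: 2x^2 + 3x = (2)·(x^2 + 4x + 2) + (1). Hence a·b ≡ 1 (mod f). (F_5[x]/(f) is a field with 5^2 = 25 elements since f is irreducible of degree 2.)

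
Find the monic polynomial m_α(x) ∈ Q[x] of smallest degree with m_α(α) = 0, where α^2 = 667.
m_α(x) = x^2 - 667

α satisfies α^2 - 667 = 0, so x^2 - 667 annihilates α. Since d = 667 is squarefree and ≠ 1, it is not a perfect square in Q, so x^2 - 667 has no rational root and is therefore irreducible over Q (a degree-2 polynomial over a field is irreducible iff it has no root). Hence m_α(x) = x^2 - 667.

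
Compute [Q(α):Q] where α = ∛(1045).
[Q(α):Q] = 3

The minimal polynomial of α is x^3 - 1045, irreducible over Q since 1045 is not a perfect cube (so x^3 - 1045 has no rational root). Hence [Q(α):Q] = deg(m_α) = 3.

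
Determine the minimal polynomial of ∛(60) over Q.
m_α(x) = x^3 - 60

α satisfies α^3 = 60, so x^3 - 60 annihilates α. By the rational root test, a rational root p/q (in lowest terms) of x^3 - 60 would satisfy p^3 = 60 q^3, forcing q = 1 and p^3 = 60; but 60 is not a perfect cube, contradiction. A monic cubic over Q with no rational root is irreducible (any nontrivial factorization would include a linear factor). Hence x^3 - 60 is the minimal polynomial of α, and in particular [Q(α):Q] = 3.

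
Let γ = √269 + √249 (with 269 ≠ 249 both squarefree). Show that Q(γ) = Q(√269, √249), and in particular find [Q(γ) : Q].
[Q(γ) : Q] = 4 (equivalently, Q(γ) = Q(√269, √249))

Obviously Q(γ) ⊆ Q(√269, √249), and [Q(√269, √249):Q] = 4 (since 269, 249 are distinct squarefree integers > 1 with 66981 not a perfect square). To show equality we compute the minimal polynomial of γ. From γ = √269 + √249: γ^2 = 269 + 2√(66981) + 249 = 518 + 2√(66981), so γ^2 - 518 = 2√(66981); squaring, (γ^2 - 518)^2 = 4·66981, i.e. γ^4 - 1036γ^2 + 268324 - 267924 = 0, i.e. γ^4 - 1036γ^2 + 400 = 0. So γ is a root of x^4 - 1036x^2 + 400. This polynomial is irreducible over Q: it has no rational root (each ±√269 ± √249 is irrational), and any factorization into two quadratics over Q would force √(66981) ∈ Q (pairing opposite roots) or √269, √249 ∈ Q (other pairings), all impossible. Hence [Q(γ):Q] = 4 = [Q(√269, √249):Q], so Q(γ) = Q(√269, √249).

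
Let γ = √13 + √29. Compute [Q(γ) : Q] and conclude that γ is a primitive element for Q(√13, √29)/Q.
[Q(γ) : Q] = 4 (equivalently, Q(γ) = Q(√13, √29))

Obviously Q(γ) ⊆ Q(√13, √29), and [Q(√13, √29):Q] = 4 (since 13, 29 are distinct squarefree integers > 1 with 377 not a perfect square). To show equality we compute the minimal polynomial of γ. From γ = √13 + √29: γ^2 = 13 + 2√(377) + 29 = 42 + 2√(377), so γ^2 - 42 = 2√(377); squaring, (γ^2 - 42)^2 = 4·377, i.e. γ^4 - 84γ^2 + 1764 - 1508 = 0, i.e. γ^4 - 84γ^2 + 256 = 0. So γ is a root of x^4 - 84x^2 + 256. This polynomial is irreducible over Q: it has no rational root (each ±√13 ± √29 is irrational), and any factorization into two quadratics over Q would force √(377) ∈ Q (pairing opposite roots) or √13, √29 ∈ Q (other pairings), all impossible. Hence [Q(γ):Q] = 4 = [Q(√13, √29):Q], so Q(γ) = Q(√13, √29).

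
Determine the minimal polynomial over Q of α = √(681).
m_α(x) = x^2 - 681

α satisfies α^2 - 681 = 0, so x^2 - 681 annihilates α. Since d = 681 is squarefree and ≠ 1, it is not a perfect square in Q, so x^2 - 681 has no rational root and is therefore irreducible over Q (a degree-2 polynomial over a field is irreducible iff it has no root). Hence m_α(x) = x^2 - 681.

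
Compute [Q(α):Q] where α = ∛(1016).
[Q(α):Q] = 3

The minimal polynomial of α is x^3 - 1016, irreducible over Q since 1016 is not a perfect cube (so x^3 - 1016 has no rational root). Hence [Q(α):Q] = deg(m_α) = 3.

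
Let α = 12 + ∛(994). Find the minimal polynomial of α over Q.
m_α(x) = x^3 - 36x^2 + 432x - 2722

Set β = α - 12 = ∛(994), so β^3 = 994. Then (α - 12)^3 - 994 = 0, i.e. α is a root of g(x) = (x - 12)^3 - 994 = x^3 - 36x^2 + 432x - 2722. Since g(x) = h(x - 12) where h(x) = x^3 - 994, and h is irreducible over Q (because 994 is not a perfect cube, so h has no rational root, and a monic cubic with no rational root is irreducible), g is also irreducible (irreducibility is preserved under the substitution x → x - 12). Hence m_α(x) = x^3 - 36x^2 + 432x - 2722.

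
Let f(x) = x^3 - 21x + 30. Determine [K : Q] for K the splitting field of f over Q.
[K : Q] = 6

By the rational root test, any rational root of the monic integer polynomial f(x) = x^3 - 21x + 30 must be an integer dividing the constant term 30, i.e. one of ±{1, 2, 3, 5, 6, 10, 15, 30}. Evaluating: f(1) = 10, f(-1) = 50, f(2) = -4, f(-2) = 64, f(3) = -6, f(-3) = 66, f(5) = 50, f(-5) = 10, f(6) = 120, f(-6) = -60, f(10) = 820, f(-10) = -760, f(15) = 3090, f(-15) = -3030, f(30) = 26400, f(-30) = -26340; none is 0, so f has no rational root and is therefore irreducible over Q (a cubic with no linear factor over a field is irreducible). For an irreducible cubic, the Galois group is A_3 or S_3 according as the discriminant disc(f) = -4a^3 - 27b^2 = -4·(-21)^3 - 27·(30)^2 = 12744 is or is not a square in Q. Here disc(f) = 12744 is not a perfect square in Q, so the Galois group of f over Q is not contained in A_3 and must be all of S_3. The splitting field has degree |S_3| = 6 over Q, so [K : Q] = 6.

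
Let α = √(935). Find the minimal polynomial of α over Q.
m_α(x) = x^2 - 935

α satisfies α^2 - 935 = 0, so x^2 - 935 annihilates α. Since d = 935 is squarefree and ≠ 1, it is not a perfect square in Q, so x^2 - 935 has no rational root and is therefore irreducible over Q (a degree-2 polynomial over a field is irreducible iff it has no root). Hence m_α(x) = x^2 - 935.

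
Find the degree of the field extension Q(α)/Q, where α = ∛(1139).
[Q(α):Q] = 3

The minimal polynomial of α is x^3 - 1139, irreducible over Q since 1139 is not a perfect cube (so x^3 - 1139 has no rational root). Hence [Q(α):Q] = deg(m_α) = 3.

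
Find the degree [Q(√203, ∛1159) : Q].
[Q(√203, ∛1159) : Q] = 6

Let L = Q(√203, ∛1159). Since Q(√203) ⊂ L and [Q(√203):Q] = 2, the tower law gives 2 | [L:Q]. Likewise Q(∛1159) ⊂ L with [Q(∛1159):Q] = 3 (because 1159 is not a perfect cube), so 3 | [L:Q]. As gcd(2,3) = 1, [L:Q] is divisible by 6. Conversely L is generated over Q by √203 and ∛1159, so [L:Q] ≤ 2·3 = 6. Therefore [Q(√203, ∛1159) : Q] = 6.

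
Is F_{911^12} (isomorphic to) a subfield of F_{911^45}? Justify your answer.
No: F_{911^12} is not a subfield of F_{911^45}

F_{p^m} embeds in F_{p^n} iff m | n. Here 12 ∤ 45 (since 45 = 3·12 + 9 with remainder 9 ≠ 0), so F_{911^12} is not a subfield of F_{911^45}. Equivalently: if it were, the tower law would give 12 = [F_{911^12}:F_911] dividing [F_{911^45}:F_911] = 45, contradiction.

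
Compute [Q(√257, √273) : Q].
[Q(√257, √273) : Q] = 4

[Q(√257):Q] = 2 (min poly x^2 - 257, irreducible since 257 is squarefree > 1). For the top step, suppose √273 ∈ Q(√257), say √273 = c + d√257 with c, d ∈ Q. Squaring: 273 = c^2 + 257d^2 + 2cd√257. Since √257 ∉ Q this forces 2cd = 0. If d = 0 then √273 = c ∈ Q, contradicting 273 squarefree > 1. If c = 0 then 273 = 257d^2, so 257·273 = (257d)^2 is a perfect square in Q — but 257·273 = 70161 is not a perfect square (since 257 and 273 are distinct squarefree integers). Contradiction. Hence √273 ∉ Q(√257), so x^2 - 273 stays irreducible over Q(√257) and [Q(√257, √273) : Q(√257)] = 2. By the tower law, [Q(√257, √273) : Q] = 2 · 2 = 4.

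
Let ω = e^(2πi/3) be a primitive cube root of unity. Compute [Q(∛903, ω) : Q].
[Q(∛903, ω) : Q] = 6

[Q(∛903):Q] = 3 (min poly x^3 - 903, irreducible since 903 is not a perfect cube). [Q(ω):Q] = 2 (min poly x^2 + x + 1). Since Q(∛903) ⊂ R and ω ∉ R, we have ω ∉ Q(∛903), so x^2 + x + 1 remains irreducible over Q(∛903) and [Q(∛903, ω) : Q(∛903)] = 2. By the tower law, [Q(∛903, ω) : Q] = 3 · 2 = 6. (In fact Q(∛903, ω) is the splitting field of x^3 - 903 over Q.)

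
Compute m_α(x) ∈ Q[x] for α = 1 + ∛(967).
m_α(x) = x^3 - 3x^2 + 3x - 968

Set β = α - 1 = ∛(967), so β^3 = 967. Then (α - 1)^3 - 967 = 0, i.e. α is a root of g(x) = (x - 1)^3 - 967 = x^3 - 3x^2 + 3x - 968. Since g(x) = h(x - 1) where h(x) = x^3 - 967, and h is irreducible over Q (because 967 is not a perfect cube, so h has no rational root, and a monic cubic with no rational root is irreducible), g is also irreducible (irreducibility is preserved under the substitution x → x - 1). Hence m_α(x) = x^3 - 3x^2 + 3x - 968.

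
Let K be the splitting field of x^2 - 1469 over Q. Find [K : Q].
[K : Q] = 2

f(x) = x^2 - 1469 factors as (x - √1469)(x + √1469). The splitting field is K = Q(√1469). Since 1469 is squarefree and > 1, it is not a perfect square, so x^2 - 1469 is irreducible over Q and [Q(√1469) : Q] = 2. Hence [K : Q] = 2.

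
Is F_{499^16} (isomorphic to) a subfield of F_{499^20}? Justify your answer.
No: F_{499^16} is not a subfield of F_{499^20}

F_{p^m} embeds in F_{p^n} iff m | n. Here 16 ∤ 20 (since 20 = 1·16 + 4 with remainder 4 ≠ 0), so F_{499^16} is not a subfield of F_{499^20}. Equivalently: if it were, the tower law would give 16 = [F_{499^16}:F_499] dividing [F_{499^20}:F_499] = 20, contradiction.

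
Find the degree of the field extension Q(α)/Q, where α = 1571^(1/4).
[Q(α):Q] = 4

α is a root of x^4 - 1571. By Eisenstein's criterion at the prime p = 1571 (which divides the constant term 1571 but p^2 = 2468041 does not, since 1571 is squarefree), x^4 - 1571 is irreducible over Q. Hence [Q(α):Q] = 4.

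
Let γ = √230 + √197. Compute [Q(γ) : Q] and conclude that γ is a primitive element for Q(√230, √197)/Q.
[Q(γ) : Q] = 4 (equivalently, Q(γ) = Q(√230, √197))

Obviously Q(γ) ⊆ Q(√230, √197), and [Q(√230, √197):Q] = 4 (since 230, 197 are distinct squarefree integers > 1 with 45310 not a perfect square). To show equality we compute the minimal polynomial of γ. From γ = √230 + √197: γ^2 = 230 + 2√(45310) + 197 = 427 + 2√(45310), so γ^2 - 427 = 2√(45310); squaring, (γ^2 - 427)^2 = 4·45310, i.e. γ^4 - 854γ^2 + 182329 - 181240 = 0, i.e. γ^4 - 854γ^2 + 1089 = 0. So γ is a root of x^4 - 854x^2 + 1089. This polynomial is irreducible over Q: it has no rational root (each ±√230 ± √197 is irrational), and any factorization into two quadratics over Q would force √(45310) ∈ Q (pairing opposite roots) or √230, √197 ∈ Q (other pairings), all impossible. Hence [Q(γ):Q] = 4 = [Q(√230, √197):Q], so Q(γ) = Q(√230, √197).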